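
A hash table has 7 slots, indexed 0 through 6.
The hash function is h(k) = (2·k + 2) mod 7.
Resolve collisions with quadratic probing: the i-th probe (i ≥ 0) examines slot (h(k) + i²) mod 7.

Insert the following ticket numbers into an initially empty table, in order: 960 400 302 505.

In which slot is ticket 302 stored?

1

960 hashes to 4; slot 4 is free -> place at 4.
400 hashes to 4; 4 taken -> place at 5.
302 hashes to 4; 4,5 taken -> place at 1.
505 hashes to 4; 4,5,1 taken -> place at 6.
Table: [_, 302, _, _, 960, 400, 505]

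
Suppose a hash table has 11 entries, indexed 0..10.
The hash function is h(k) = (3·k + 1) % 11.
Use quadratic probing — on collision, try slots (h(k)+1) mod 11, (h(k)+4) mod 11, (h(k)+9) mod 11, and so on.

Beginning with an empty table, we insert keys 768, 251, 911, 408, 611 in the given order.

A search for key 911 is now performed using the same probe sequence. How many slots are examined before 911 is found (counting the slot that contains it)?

768 hashes to 6; slot 6 is free → place at 6.
251 hashes to 6; 6 taken → place at 7.
911 hashes to 6; 6,7 taken → place at 10.
408 hashes to 4; slot 4 is free → place at 4.
611 hashes to 8; slot 8 is free → place at 8.
Table: [_, _, _, _, 408, _, 768, 251, 611, _, 911]
Lookup 911: h=6, probe 6,7,10 → found at 10.

3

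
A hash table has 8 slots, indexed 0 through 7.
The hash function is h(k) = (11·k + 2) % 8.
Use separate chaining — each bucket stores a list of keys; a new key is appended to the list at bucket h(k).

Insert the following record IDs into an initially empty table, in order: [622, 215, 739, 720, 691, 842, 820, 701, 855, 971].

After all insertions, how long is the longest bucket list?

622 -> bucket 4
215 -> bucket 7
739 -> bucket 3
720 -> bucket 2
691 -> bucket 3 (collision)
842 -> bucket 0
820 -> bucket 6
701 -> bucket 1
855 -> bucket 7 (collision)
971 -> bucket 3 (collision)
Final buckets:
0: 842
1: 701
2: 720
3: 739 -> 691 -> 971
4: 622
5: —
6: 820
7: 215 -> 855

3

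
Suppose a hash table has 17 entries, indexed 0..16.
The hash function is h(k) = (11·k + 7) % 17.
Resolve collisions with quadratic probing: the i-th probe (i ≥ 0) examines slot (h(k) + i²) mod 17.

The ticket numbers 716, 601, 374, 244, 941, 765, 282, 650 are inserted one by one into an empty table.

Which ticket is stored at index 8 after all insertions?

716 hashes to 12; slot 12 is free -> place at 12.
601 hashes to 5; slot 5 is free -> place at 5.
374 hashes to 7; slot 7 is free -> place at 7.
244 hashes to 5; 5 taken -> place at 6.
941 hashes to 5; 5,6 taken -> place at 9.
765 hashes to 7; 7 taken -> place at 8.
282 hashes to 15; slot 15 is free -> place at 15.
650 hashes to 0; slot 0 is free -> place at 0.
Table: [650, —, —, —, —, 601, 244, 374, 765, 941, —, —, 716, —, —, 282, —]

765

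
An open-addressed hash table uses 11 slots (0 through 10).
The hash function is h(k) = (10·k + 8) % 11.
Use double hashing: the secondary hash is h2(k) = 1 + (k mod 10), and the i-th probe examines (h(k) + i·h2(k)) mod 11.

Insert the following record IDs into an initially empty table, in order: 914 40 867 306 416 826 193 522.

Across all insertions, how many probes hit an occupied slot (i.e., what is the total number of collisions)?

11

Insert 914: h=7, slot 7 empty → index 7.
Insert 40: h=1, slot 1 empty → index 1.
Insert 867: h=10, slot 10 empty → index 10.
Insert 306: h=10, h2=7, slot 10 occupied → index 6.
Insert 416: h=10, h2=7, slots 10,6 occupied → index 2.
Insert 826: h=7, h2=7, slot 7 occupied → index 3.
Insert 193: h=2, h2=4, slots 2,6,10,3,7 occupied → index 0.
Insert 522: h=3, h2=3, slots 3,6 occupied → index 9.
Table: [193, 40, 416, 826, ., ., 306, 914, ., 522, 867]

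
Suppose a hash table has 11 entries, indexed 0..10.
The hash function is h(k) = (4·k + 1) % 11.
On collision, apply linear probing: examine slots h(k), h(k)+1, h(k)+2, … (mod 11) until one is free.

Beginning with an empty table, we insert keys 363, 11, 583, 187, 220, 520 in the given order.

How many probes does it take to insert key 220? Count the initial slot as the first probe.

5

363: h=1 -> slot 1
11: h=1, probe 1,2 -> slot 2
583: h=1, probe 1,2,3 -> slot 3
187: h=1, probe 1,2,3,4 -> slot 4
220: h=1, probe 1,2,3,4,5 -> slot 5
520: h=2, probe 2,3,4,5,6 -> slot 6
Table: [_, 363, 11, 583, 187, 220, 520, _, _, _, _]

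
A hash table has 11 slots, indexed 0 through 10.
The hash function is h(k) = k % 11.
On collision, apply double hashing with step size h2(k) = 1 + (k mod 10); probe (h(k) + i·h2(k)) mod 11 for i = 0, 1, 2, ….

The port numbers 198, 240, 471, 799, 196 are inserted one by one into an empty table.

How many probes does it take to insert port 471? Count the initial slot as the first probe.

198 hashes to 0; slot 0 is free → place at 0.
240 hashes to 9; slot 9 is free → place at 9.
471 hashes to 9, h2=2; 9,0 taken → place at 2.
799 hashes to 7; slot 7 is free → place at 7.
196 hashes to 9, h2=7; 9 taken → place at 5.
Table: [198, ., 471, ., ., 196, ., 799, ., 240, .]

3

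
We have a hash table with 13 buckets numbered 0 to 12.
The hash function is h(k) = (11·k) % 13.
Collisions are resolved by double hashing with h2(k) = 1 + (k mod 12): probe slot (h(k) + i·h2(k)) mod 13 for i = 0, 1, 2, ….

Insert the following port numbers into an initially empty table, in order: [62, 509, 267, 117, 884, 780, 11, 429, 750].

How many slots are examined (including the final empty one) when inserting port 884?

62 hashes to 6; slot 6 is free → place at 6.
509 hashes to 9; slot 9 is free → place at 9.
267 hashes to 12; slot 12 is free → place at 12.
117 hashes to 0; slot 0 is free → place at 0.
884 hashes to 0, h2=9; 0,9 taken → place at 5.
780 hashes to 0, h2=1; 0 taken → place at 1.
11 hashes to 4; slot 4 is free → place at 4.
429 hashes to 0, h2=10; 0 taken → place at 10.
750 hashes to 8; slot 8 is free → place at 8.
Table: [117, 780, _, _, 11, 884, 62, _, 750, 509, 429, _, 267]

3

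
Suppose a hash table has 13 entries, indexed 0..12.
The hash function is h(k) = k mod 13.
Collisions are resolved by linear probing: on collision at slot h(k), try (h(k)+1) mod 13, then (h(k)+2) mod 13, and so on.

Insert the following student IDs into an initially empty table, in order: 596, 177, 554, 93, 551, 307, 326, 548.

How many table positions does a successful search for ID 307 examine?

3

Insert 596: h=11, slot 11 empty -> index 11.
Insert 177: h=8, slot 8 empty -> index 8.
Insert 554: h=8, slot 8 occupied -> index 9.
Insert 93: h=2, slot 2 empty -> index 2.
Insert 551: h=5, slot 5 empty -> index 5.
Insert 307: h=8, slots 8,9 occupied -> index 10.
Insert 326: h=1, slot 1 empty -> index 1.
Insert 548: h=2, slot 2 occupied -> index 3.
Table: [., 326, 93, 548, ., 551, ., ., 177, 554, 307, 596, .]
Lookup 307: h=8, probe 8,9,10 → found at 10.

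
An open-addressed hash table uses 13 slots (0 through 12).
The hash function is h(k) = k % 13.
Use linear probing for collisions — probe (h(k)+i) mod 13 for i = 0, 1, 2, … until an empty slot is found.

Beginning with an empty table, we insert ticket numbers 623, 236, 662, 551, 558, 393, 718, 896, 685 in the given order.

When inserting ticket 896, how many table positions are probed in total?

623 hashes to 12; slot 12 is free → place at 12.
236 hashes to 2; slot 2 is free → place at 2.
662 hashes to 12; 12 taken → place at 0.
551 hashes to 5; slot 5 is free → place at 5.
558 hashes to 12; 12,0 taken → place at 1.
393 hashes to 3; slot 3 is free → place at 3.
718 hashes to 3; 3 taken → place at 4.
896 hashes to 12; 12,0,1,2,3,4,5 taken → place at 6.
685 hashes to 9; slot 9 is free → place at 9.
Table: [662, 558, 236, 393, 718, 551, 896, ∅, ∅, 685, ∅, ∅, 623]

8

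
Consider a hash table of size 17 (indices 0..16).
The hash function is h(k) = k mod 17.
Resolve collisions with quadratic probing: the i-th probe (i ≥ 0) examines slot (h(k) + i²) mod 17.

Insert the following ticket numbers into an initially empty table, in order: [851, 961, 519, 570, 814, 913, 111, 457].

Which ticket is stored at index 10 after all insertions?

519

Insert 851: h=1, slot 1 empty -> index 1.
Insert 961: h=9, slot 9 empty -> index 9.
Insert 519: h=9, slot 9 occupied -> index 10.
Insert 570: h=9, slots 9,10 occupied -> index 13.
Insert 814: h=15, slot 15 empty -> index 15.
Insert 913: h=12, slot 12 empty -> index 12.
Insert 111: h=9, slots 9,10,13,1 occupied -> index 8.
Insert 457: h=15, slot 15 occupied -> index 16.
Table: [_, 851, _, _, _, _, _, _, 111, 961, 519, _, 913, 570, _, 814, 457]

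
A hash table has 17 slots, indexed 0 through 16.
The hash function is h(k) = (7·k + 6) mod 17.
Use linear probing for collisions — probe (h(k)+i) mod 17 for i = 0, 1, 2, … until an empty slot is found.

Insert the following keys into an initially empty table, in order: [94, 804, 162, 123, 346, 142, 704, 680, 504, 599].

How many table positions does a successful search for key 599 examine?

Insert 94: h=1, slot 1 empty => index 1.
Insert 804: h=7, slot 7 empty => index 7.
Insert 162: h=1, slot 1 occupied => index 2.
Insert 123: h=0, slot 0 empty => index 0.
Insert 346: h=14, slot 14 empty => index 14.
Insert 142: h=14, slot 14 occupied => index 15.
Insert 704: h=4, slot 4 empty => index 4.
Insert 680: h=6, slot 6 empty => index 6.
Insert 504: h=15, slot 15 occupied => index 16.
Insert 599: h=0, slots 0,1,2 occupied => index 3.
Table: [123, 94, 162, 599, 704, _, 680, 804, _, _, _, _, _, _, 346, 142, 504]
Lookup 599: h=0, probe 0,1,2,3 → found at 3.

4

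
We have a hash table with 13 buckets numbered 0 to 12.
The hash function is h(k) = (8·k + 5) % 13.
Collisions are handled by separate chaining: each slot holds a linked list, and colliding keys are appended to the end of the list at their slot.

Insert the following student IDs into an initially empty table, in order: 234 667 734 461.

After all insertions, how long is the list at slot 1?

234 -> bucket 5
667 -> bucket 11
734 -> bucket 1
461 -> bucket 1 (collision)
Final buckets:
0: .
1: 734 -> 461
2: .
3: .
4: .
5: 234
6: .
7: .
8: .
9: .
10: .
11: 667
12: .

2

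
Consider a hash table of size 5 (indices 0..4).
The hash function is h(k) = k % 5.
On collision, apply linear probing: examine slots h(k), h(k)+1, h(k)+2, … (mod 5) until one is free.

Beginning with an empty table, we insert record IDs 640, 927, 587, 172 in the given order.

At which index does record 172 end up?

4

640 hashes to 0; slot 0 is free → place at 0.
927 hashes to 2; slot 2 is free → place at 2.
587 hashes to 2; 2 taken → place at 3.
172 hashes to 2; 2,3 taken → place at 4.
Table: [640, _, 927, 587, 172]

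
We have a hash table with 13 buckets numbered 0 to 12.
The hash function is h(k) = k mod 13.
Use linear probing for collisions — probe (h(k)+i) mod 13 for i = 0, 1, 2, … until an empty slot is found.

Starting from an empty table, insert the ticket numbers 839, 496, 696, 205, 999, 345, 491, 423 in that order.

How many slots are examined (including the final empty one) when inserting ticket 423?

7

839: h=7 -> slot 7
496: h=2 -> slot 2
696: h=7, probe 7,8 -> slot 8
205: h=10 -> slot 10
999: h=11 -> slot 11
345: h=7, probe 7,8,9 -> slot 9
491: h=10, probe 10,11,12 -> slot 12
423: h=7, probe 7,8,9,10,11,12,0 -> slot 0
Table: [423, —, 496, —, —, —, —, 839, 696, 345, 205, 999, 491]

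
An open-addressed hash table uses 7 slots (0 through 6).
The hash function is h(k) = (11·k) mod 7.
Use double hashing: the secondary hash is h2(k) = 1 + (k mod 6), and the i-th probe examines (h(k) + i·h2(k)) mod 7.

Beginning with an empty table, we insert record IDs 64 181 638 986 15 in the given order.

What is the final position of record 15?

1

Insert 64: h=4, slot 4 empty => index 4.
Insert 181: h=3, slot 3 empty => index 3.
Insert 638: h=4, h2=3, slot 4 occupied => index 0.
Insert 986: h=3, h2=3, slot 3 occupied => index 6.
Insert 15: h=4, h2=4, slot 4 occupied => index 1.
Table: [638, 15, _, 181, 64, _, 986]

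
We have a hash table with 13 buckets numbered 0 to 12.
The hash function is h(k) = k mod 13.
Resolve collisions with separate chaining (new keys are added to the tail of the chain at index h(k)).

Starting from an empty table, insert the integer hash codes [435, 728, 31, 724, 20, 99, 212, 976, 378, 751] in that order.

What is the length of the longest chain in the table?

2

435 → bucket 6
728 → bucket 0
31 → bucket 5
724 → bucket 9
20 → bucket 7
99 → bucket 8
212 → bucket 4
976 → bucket 1
378 → bucket 1 (collision)
751 → bucket 10
Final buckets:
0: 728
1: 976 -> 378
2: .
3: .
4: 212
5: 31
6: 435
7: 20
8: 99
9: 724
10: 751
11: .
12: .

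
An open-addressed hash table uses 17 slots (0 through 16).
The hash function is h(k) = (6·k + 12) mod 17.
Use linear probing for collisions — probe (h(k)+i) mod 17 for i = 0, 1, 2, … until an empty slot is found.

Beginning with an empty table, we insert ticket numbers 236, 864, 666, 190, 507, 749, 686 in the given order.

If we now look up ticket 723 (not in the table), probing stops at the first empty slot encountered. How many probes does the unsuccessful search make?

2

236: h=0 → slot 0
864: h=11 → slot 11
666: h=13 → slot 13
190: h=13, probe 13,14 → slot 14
507: h=11, probe 11,12 → slot 12
749: h=1 → slot 1
686: h=14, probe 14,15 → slot 15
Table: [236, 749, —, —, —, —, —, —, —, —, —, 864, 507, 666, 190, 686, —]
Lookup 723: h=15, probe 15,16 → slot 16 empty, not found.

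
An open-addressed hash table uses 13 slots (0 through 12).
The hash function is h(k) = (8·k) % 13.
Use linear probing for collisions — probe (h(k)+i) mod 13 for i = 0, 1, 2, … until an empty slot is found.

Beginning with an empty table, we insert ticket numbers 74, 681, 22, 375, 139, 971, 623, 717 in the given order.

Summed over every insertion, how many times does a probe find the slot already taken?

74: h=7 -> slot 7
681: h=1 -> slot 1
22: h=7, probe 7,8 -> slot 8
375: h=10 -> slot 10
139: h=7, probe 7,8,9 -> slot 9
971: h=7, probe 7,8,9,10,11 -> slot 11
623: h=5 -> slot 5
717: h=3 -> slot 3
Table: [—, 681, —, 717, —, 623, —, 74, 22, 139, 375, 971, —]

7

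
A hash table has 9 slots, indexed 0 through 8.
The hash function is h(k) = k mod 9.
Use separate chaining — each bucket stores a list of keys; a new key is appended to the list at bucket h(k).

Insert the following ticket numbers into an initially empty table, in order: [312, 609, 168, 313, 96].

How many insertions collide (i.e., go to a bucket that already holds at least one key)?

3

Insert 312: h=6, bucket 6 empty -> new chain.
Insert 609: h=6, bucket 6 nonempty -> append to chain.
Insert 168: h=6, bucket 6 nonempty -> append to chain.
Insert 313: h=7, bucket 7 empty -> new chain.
Insert 96: h=6, bucket 6 nonempty -> append to chain.
Final buckets:
0: -
1: -
2: -
3: -
4: -
5: -
6: 312 -> 609 -> 168 -> 96
7: 313
8: -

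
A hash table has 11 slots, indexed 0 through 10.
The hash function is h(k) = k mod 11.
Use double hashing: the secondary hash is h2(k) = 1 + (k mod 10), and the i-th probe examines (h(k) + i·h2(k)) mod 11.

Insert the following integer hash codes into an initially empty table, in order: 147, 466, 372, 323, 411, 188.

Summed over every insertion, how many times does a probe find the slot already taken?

3

147 hashes to 4; slot 4 is free → place at 4.
466 hashes to 4, h2=7; 4 taken → place at 0.
372 hashes to 9; slot 9 is free → place at 9.
323 hashes to 4, h2=4; 4 taken → place at 8.
411 hashes to 4, h2=2; 4 taken → place at 6.
188 hashes to 1; slot 1 is free → place at 1.
Table: [466, 188, ., ., 147, ., 411, ., 323, 372, .]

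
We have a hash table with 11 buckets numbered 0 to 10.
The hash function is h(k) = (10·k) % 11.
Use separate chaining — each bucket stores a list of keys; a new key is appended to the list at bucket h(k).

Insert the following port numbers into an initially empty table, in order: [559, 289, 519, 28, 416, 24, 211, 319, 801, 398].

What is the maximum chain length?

Insert 559: h=2, bucket 2 empty -> new chain.
Insert 289: h=8, bucket 8 empty -> new chain.
Insert 519: h=9, bucket 9 empty -> new chain.
Insert 28: h=5, bucket 5 empty -> new chain.
Insert 416: h=2, bucket 2 nonempty -> append to chain.
Insert 24: h=9, bucket 9 nonempty -> append to chain.
Insert 211: h=9, bucket 9 nonempty -> append to chain.
Insert 319: h=0, bucket 0 empty -> new chain.
Insert 801: h=2, bucket 2 nonempty -> append to chain.
Insert 398: h=9, bucket 9 nonempty -> append to chain.
Final buckets:
0: 319
1: _
2: 559 -> 416 -> 801
3: _
4: _
5: 28
6: _
7: _
8: 289
9: 519 -> 24 -> 211 -> 398
10: _

4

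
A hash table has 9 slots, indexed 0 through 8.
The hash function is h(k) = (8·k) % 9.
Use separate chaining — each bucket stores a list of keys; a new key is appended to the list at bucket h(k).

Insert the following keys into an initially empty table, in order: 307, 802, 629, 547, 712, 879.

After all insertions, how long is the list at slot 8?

3

Insert 307: h=8, bucket 8 empty -> new chain.
Insert 802: h=8, bucket 8 nonempty -> append to chain.
Insert 629: h=1, bucket 1 empty -> new chain.
Insert 547: h=2, bucket 2 empty -> new chain.
Insert 712: h=8, bucket 8 nonempty -> append to chain.
Insert 879: h=3, bucket 3 empty -> new chain.
Final buckets:
0: —
1: 629
2: 547
3: 879
4: —
5: —
6: —
7: —
8: 307 -> 802 -> 712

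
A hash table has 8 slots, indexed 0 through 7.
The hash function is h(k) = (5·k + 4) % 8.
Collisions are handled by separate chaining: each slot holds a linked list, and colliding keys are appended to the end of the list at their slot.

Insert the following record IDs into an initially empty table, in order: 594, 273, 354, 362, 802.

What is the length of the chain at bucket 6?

4

Insert 594: h=6, bucket 6 empty → new chain.
Insert 273: h=1, bucket 1 empty → new chain.
Insert 354: h=6, bucket 6 nonempty → append to chain.
Insert 362: h=6, bucket 6 nonempty → append to chain.
Insert 802: h=6, bucket 6 nonempty → append to chain.
Final buckets:
0: _
1: 273
2: _
3: _
4: _
5: _
6: 594 -> 354 -> 362 -> 802
7: _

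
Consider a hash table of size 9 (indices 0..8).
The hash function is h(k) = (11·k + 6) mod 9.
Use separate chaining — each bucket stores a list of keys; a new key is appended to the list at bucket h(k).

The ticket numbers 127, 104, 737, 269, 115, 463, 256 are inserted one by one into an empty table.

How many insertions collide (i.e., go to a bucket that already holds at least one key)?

2

Insert 127: h=8, bucket 8 empty → new chain.
Insert 104: h=7, bucket 7 empty → new chain.
Insert 737: h=4, bucket 4 empty → new chain.
Insert 269: h=4, bucket 4 nonempty → append to chain.
Insert 115: h=2, bucket 2 empty → new chain.
Insert 463: h=5, bucket 5 empty → new chain.
Insert 256: h=5, bucket 5 nonempty → append to chain.
Final buckets:
0: .
1: .
2: 115
3: .
4: 737 -> 269
5: 463 -> 256
6: .
7: 104
8: 127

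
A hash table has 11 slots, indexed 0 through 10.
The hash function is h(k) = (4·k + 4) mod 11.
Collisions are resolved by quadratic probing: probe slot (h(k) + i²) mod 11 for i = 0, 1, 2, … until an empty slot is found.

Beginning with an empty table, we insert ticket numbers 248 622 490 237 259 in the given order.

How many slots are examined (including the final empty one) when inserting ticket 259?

248 hashes to 6; slot 6 is free -> place at 6.
622 hashes to 6; 6 taken -> place at 7.
490 hashes to 6; 6,7 taken -> place at 10.
237 hashes to 6; 6,7,10 taken -> place at 4.
259 hashes to 6; 6,7,10,4 taken -> place at 0.
Table: [259, ., ., ., 237, ., 248, 622, ., ., 490]

5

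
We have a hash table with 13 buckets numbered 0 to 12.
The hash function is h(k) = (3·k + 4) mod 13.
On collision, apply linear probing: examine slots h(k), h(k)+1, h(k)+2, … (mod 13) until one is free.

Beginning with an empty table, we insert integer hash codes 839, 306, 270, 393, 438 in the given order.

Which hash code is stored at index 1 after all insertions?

Insert 839: h=12, slot 12 empty => index 12.
Insert 306: h=12, slot 12 occupied => index 0.
Insert 270: h=8, slot 8 empty => index 8.
Insert 393: h=0, slot 0 occupied => index 1.
Insert 438: h=5, slot 5 empty => index 5.
Table: [306, 393, -, -, -, 438, -, -, 270, -, -, -, 839]

393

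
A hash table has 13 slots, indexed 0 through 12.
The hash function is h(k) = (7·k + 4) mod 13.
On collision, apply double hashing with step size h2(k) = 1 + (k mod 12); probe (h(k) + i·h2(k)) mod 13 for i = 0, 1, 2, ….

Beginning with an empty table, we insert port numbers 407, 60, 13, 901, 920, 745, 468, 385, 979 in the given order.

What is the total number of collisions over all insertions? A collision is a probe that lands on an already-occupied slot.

Insert 407: h=6, slot 6 empty -> index 6.
Insert 60: h=8, slot 8 empty -> index 8.
Insert 13: h=4, slot 4 empty -> index 4.
Insert 901: h=6, h2=2, slots 6,8 occupied -> index 10.
Insert 920: h=9, slot 9 empty -> index 9.
Insert 745: h=6, h2=2, slots 6,8,10 occupied -> index 12.
Insert 468: h=4, h2=1, slot 4 occupied -> index 5.
Insert 385: h=8, h2=2, slots 8,10,12 occupied -> index 1.
Insert 979: h=6, h2=8, slots 6,1,9,4,12 occupied -> index 7.
Table: [., 385, ., ., 13, 468, 407, 979, 60, 920, 901, ., 745]

14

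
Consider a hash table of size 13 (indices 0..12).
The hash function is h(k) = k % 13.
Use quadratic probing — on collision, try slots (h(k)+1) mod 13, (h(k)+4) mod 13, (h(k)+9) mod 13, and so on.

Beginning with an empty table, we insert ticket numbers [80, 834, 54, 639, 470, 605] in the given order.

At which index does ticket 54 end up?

6

80: h=2 => slot 2
834: h=2, probe 2,3 => slot 3
54: h=2, probe 2,3,6 => slot 6
639: h=2, probe 2,3,6,11 => slot 11
470: h=2, probe 2,3,6,11,5 => slot 5
605: h=7 => slot 7
Table: [—, —, 80, 834, —, 470, 54, 605, —, —, —, 639, —]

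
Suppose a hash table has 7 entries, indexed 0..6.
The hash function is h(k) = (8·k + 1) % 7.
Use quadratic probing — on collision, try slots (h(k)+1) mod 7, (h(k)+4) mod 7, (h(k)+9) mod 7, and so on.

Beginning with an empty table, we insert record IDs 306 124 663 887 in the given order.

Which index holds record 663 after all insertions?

3

306 hashes to 6; slot 6 is free -> place at 6.
124 hashes to 6; 6 taken -> place at 0.
663 hashes to 6; 6,0 taken -> place at 3.
887 hashes to 6; 6,0,3 taken -> place at 1.
Table: [124, 887, -, 663, -, -, 306]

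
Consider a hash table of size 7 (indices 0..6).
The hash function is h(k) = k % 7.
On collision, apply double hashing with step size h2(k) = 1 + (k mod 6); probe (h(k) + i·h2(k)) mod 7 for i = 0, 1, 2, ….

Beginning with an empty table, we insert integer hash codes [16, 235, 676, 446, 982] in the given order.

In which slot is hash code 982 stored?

16 hashes to 2; slot 2 is free -> place at 2.
235 hashes to 4; slot 4 is free -> place at 4.
676 hashes to 4, h2=5; 4,2 taken -> place at 0.
446 hashes to 5; slot 5 is free -> place at 5.
982 hashes to 2, h2=5; 2,0,5 taken -> place at 3.
Table: [676, ∅, 16, 982, 235, 446, ∅]

3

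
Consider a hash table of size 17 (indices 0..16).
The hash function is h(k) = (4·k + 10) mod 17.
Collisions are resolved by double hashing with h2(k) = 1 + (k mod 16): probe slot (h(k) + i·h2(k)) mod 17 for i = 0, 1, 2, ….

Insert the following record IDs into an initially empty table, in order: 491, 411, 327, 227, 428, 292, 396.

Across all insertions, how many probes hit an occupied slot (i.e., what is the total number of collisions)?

491: h=2 → slot 2
411: h=5 → slot 5
327: h=9 → slot 9
227: h=0 → slot 0
428: h=5, h2=13, probe 5,1 → slot 1
292: h=5, h2=5, probe 5,10 → slot 10
396: h=13 → slot 13
Table: [227, 428, 491, —, —, 411, —, —, —, 327, 292, —, —, 396, —, —, —]

2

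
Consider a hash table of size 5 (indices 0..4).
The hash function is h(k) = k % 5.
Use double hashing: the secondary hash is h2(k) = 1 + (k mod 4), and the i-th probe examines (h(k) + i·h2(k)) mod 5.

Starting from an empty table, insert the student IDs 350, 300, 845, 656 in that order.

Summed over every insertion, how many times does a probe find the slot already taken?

4

Insert 350: h=0, slot 0 empty => index 0.
Insert 300: h=0, h2=1, slot 0 occupied => index 1.
Insert 845: h=0, h2=2, slot 0 occupied => index 2.
Insert 656: h=1, h2=1, slots 1,2 occupied => index 3.
Table: [350, 300, 845, 656, _]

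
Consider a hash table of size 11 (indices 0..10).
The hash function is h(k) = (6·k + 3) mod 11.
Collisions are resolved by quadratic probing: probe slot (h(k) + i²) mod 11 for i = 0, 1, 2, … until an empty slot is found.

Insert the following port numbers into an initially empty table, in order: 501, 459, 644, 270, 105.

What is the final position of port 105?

0

501: h=6 => slot 6
459: h=7 => slot 7
644: h=6, probe 6,7,10 => slot 10
270: h=6, probe 6,7,10,4 => slot 4
105: h=6, probe 6,7,10,4,0 => slot 0
Table: [105, ∅, ∅, ∅, 270, ∅, 501, 459, ∅, ∅, 644]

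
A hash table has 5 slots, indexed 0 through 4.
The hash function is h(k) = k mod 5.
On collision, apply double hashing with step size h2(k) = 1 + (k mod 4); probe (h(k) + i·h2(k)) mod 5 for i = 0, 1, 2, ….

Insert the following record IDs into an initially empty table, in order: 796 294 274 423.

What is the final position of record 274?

796: h=1 → slot 1
294: h=4 → slot 4
274: h=4, h2=3, probe 4,2 → slot 2
423: h=3 → slot 3
Table: [., 796, 274, 423, 294]

2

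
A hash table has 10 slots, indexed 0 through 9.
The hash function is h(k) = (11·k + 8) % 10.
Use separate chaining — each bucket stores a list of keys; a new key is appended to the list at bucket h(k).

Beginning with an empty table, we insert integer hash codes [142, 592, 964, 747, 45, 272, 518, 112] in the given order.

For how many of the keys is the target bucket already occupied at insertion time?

Insert 142: h=0, bucket 0 empty -> new chain.
Insert 592: h=0, bucket 0 nonempty -> append to chain.
Insert 964: h=2, bucket 2 empty -> new chain.
Insert 747: h=5, bucket 5 empty -> new chain.
Insert 45: h=3, bucket 3 empty -> new chain.
Insert 272: h=0, bucket 0 nonempty -> append to chain.
Insert 518: h=6, bucket 6 empty -> new chain.
Insert 112: h=0, bucket 0 nonempty -> append to chain.
Final buckets:
0: 142 -> 592 -> 272 -> 112
1: -
2: 964
3: 45
4: -
5: 747
6: 518
7: -
8: -
9: -

3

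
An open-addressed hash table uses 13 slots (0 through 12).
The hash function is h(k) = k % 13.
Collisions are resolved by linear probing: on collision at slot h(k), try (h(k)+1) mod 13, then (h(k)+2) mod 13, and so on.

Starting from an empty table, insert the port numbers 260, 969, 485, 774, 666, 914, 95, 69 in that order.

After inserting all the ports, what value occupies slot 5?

260 hashes to 0; slot 0 is free → place at 0.
969 hashes to 7; slot 7 is free → place at 7.
485 hashes to 4; slot 4 is free → place at 4.
774 hashes to 7; 7 taken → place at 8.
666 hashes to 3; slot 3 is free → place at 3.
914 hashes to 4; 4 taken → place at 5.
95 hashes to 4; 4,5 taken → place at 6.
69 hashes to 4; 4,5,6,7,8 taken → place at 9.
Table: [260, ∅, ∅, 666, 485, 914, 95, 969, 774, 69, ∅, ∅, ∅]

914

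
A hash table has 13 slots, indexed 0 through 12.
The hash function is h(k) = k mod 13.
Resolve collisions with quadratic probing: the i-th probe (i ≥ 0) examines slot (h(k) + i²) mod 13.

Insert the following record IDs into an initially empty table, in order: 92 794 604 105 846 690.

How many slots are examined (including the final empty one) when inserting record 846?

4

92 hashes to 1; slot 1 is free => place at 1.
794 hashes to 1; 1 taken => place at 2.
604 hashes to 6; slot 6 is free => place at 6.
105 hashes to 1; 1,2 taken => place at 5.
846 hashes to 1; 1,2,5 taken => place at 10.
690 hashes to 1; 1,2,5,10 taken => place at 4.
Table: [., 92, 794, ., 690, 105, 604, ., ., ., 846, ., .]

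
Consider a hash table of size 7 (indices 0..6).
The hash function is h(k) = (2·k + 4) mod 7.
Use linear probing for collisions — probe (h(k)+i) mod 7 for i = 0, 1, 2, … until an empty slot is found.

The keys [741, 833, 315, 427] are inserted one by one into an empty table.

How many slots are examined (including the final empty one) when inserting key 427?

3

741: h=2 → slot 2
833: h=4 → slot 4
315: h=4, probe 4,5 → slot 5
427: h=4, probe 4,5,6 → slot 6
Table: [_, _, 741, _, 833, 315, 427]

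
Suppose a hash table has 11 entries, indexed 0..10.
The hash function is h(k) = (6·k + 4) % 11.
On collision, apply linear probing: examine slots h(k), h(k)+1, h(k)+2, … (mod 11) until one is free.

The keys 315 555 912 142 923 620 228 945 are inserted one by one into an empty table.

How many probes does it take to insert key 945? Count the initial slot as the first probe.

6

Insert 315: h=2, slot 2 empty → index 2.
Insert 555: h=1, slot 1 empty → index 1.
Insert 912: h=9, slot 9 empty → index 9.
Insert 142: h=9, slot 9 occupied → index 10.
Insert 923: h=9, slots 9,10 occupied → index 0.
Insert 620: h=6, slot 6 empty → index 6.
Insert 228: h=8, slot 8 empty → index 8.
Insert 945: h=9, slots 9,10,0,1,2 occupied → index 3.
Table: [923, 555, 315, 945, ., ., 620, ., 228, 912, 142]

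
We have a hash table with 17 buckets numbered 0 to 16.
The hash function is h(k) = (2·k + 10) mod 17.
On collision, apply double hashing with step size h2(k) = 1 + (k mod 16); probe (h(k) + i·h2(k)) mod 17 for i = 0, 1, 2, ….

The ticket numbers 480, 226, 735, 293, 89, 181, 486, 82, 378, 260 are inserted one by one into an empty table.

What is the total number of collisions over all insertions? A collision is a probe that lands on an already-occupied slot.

5

Insert 480: h=1, slot 1 empty => index 1.
Insert 226: h=3, slot 3 empty => index 3.
Insert 735: h=1, h2=16, slot 1 occupied => index 0.
Insert 293: h=1, h2=6, slot 1 occupied => index 7.
Insert 89: h=1, h2=10, slot 1 occupied => index 11.
Insert 181: h=15, slot 15 empty => index 15.
Insert 486: h=13, slot 13 empty => index 13.
Insert 82: h=4, slot 4 empty => index 4.
Insert 378: h=1, h2=11, slot 1 occupied => index 12.
Insert 260: h=3, h2=5, slot 3 occupied => index 8.
Table: [735, 480, ., 226, 82, ., ., 293, 260, ., ., 89, 378, 486, ., 181, .]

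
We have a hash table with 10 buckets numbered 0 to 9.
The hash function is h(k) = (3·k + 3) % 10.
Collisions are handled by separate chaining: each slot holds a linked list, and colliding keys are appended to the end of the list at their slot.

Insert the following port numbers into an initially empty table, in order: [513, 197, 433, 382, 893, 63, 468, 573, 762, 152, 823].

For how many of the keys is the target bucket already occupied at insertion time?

Insert 513: h=2, bucket 2 empty → new chain.
Insert 197: h=4, bucket 4 empty → new chain.
Insert 433: h=2, bucket 2 nonempty → append to chain.
Insert 382: h=9, bucket 9 empty → new chain.
Insert 893: h=2, bucket 2 nonempty → append to chain.
Insert 63: h=2, bucket 2 nonempty → append to chain.
Insert 468: h=7, bucket 7 empty → new chain.
Insert 573: h=2, bucket 2 nonempty → append to chain.
Insert 762: h=9, bucket 9 nonempty → append to chain.
Insert 152: h=9, bucket 9 nonempty → append to chain.
Insert 823: h=2, bucket 2 nonempty → append to chain.
Final buckets:
0: .
1: .
2: 513 -> 433 -> 893 -> 63 -> 573 -> 823
3: .
4: 197
5: .
6: .
7: 468
8: .
9: 382 -> 762 -> 152

7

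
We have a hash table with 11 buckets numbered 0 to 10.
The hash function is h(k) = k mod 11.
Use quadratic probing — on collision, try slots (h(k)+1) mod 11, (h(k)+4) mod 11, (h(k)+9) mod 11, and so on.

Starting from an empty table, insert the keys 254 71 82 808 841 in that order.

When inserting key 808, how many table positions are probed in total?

3

254 hashes to 1; slot 1 is free -> place at 1.
71 hashes to 5; slot 5 is free -> place at 5.
82 hashes to 5; 5 taken -> place at 6.
808 hashes to 5; 5,6 taken -> place at 9.
841 hashes to 5; 5,6,9 taken -> place at 3.
Table: [—, 254, —, 841, —, 71, 82, —, —, 808, —]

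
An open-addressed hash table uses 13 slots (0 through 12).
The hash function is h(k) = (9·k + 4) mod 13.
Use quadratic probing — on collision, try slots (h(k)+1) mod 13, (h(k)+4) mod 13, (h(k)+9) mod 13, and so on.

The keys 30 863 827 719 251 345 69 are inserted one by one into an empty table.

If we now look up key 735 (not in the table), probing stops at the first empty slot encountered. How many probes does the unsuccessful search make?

3

30: h=1 → slot 1
863: h=10 → slot 10
827: h=11 → slot 11
719: h=1, probe 1,2 → slot 2
251: h=1, probe 1,2,5 → slot 5
345: h=2, probe 2,3 → slot 3
69: h=1, probe 1,2,5,10,4 → slot 4
Table: [—, 30, 719, 345, 69, 251, —, —, —, —, 863, 827, —]
Lookup 735: h=2, probe 2,3,6 → slot 6 empty, not found.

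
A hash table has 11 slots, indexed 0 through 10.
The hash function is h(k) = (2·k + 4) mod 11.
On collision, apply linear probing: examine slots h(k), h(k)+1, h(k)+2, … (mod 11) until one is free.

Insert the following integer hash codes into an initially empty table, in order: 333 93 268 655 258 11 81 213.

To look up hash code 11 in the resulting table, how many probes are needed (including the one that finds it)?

3

Insert 333: h=10, slot 10 empty → index 10.
Insert 93: h=3, slot 3 empty → index 3.
Insert 268: h=1, slot 1 empty → index 1.
Insert 655: h=5, slot 5 empty → index 5.
Insert 258: h=3, slot 3 occupied → index 4.
Insert 11: h=4, slots 4,5 occupied → index 6.
Insert 81: h=1, slot 1 occupied → index 2.
Insert 213: h=1, slots 1,2,3,4,5,6 occupied → index 7.
Table: [., 268, 81, 93, 258, 655, 11, 213, ., ., 333]
Lookup 11: h=4, probe 4,5,6 → found at 6.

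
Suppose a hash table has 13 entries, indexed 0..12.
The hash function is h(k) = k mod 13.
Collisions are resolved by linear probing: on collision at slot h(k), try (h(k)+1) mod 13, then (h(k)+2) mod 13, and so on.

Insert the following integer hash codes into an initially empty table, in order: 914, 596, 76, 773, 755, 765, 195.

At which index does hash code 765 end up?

0

Insert 914: h=4, slot 4 empty => index 4.
Insert 596: h=11, slot 11 empty => index 11.
Insert 76: h=11, slot 11 occupied => index 12.
Insert 773: h=6, slot 6 empty => index 6.
Insert 755: h=1, slot 1 empty => index 1.
Insert 765: h=11, slots 11,12 occupied => index 0.
Insert 195: h=0, slots 0,1 occupied => index 2.
Table: [765, 755, 195, ∅, 914, ∅, 773, ∅, ∅, ∅, ∅, 596, 76]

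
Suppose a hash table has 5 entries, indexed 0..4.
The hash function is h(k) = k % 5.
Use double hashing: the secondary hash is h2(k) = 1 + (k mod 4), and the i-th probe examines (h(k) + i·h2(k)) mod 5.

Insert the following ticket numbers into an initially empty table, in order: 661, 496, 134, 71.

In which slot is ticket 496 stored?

2

661 hashes to 1; slot 1 is free → place at 1.
496 hashes to 1, h2=1; 1 taken → place at 2.
134 hashes to 4; slot 4 is free → place at 4.
71 hashes to 1, h2=4; 1 taken → place at 0.
Table: [71, 661, 496, ∅, 134]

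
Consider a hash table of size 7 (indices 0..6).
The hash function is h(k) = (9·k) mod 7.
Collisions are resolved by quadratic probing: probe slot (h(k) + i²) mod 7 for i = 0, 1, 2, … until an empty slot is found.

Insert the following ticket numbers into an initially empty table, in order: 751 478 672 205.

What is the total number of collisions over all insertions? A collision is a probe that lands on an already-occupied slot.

3

751: h=4 -> slot 4
478: h=4, probe 4,5 -> slot 5
672: h=0 -> slot 0
205: h=4, probe 4,5,1 -> slot 1
Table: [672, 205, ., ., 751, 478, .]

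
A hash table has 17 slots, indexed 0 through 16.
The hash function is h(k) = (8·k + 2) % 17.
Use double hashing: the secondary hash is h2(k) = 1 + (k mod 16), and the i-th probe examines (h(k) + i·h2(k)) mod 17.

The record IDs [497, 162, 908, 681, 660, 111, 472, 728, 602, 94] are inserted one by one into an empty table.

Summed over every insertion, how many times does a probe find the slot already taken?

497: h=0 => slot 0
162: h=6 => slot 6
908: h=7 => slot 7
681: h=10 => slot 10
660: h=12 => slot 12
111: h=6, h2=16, probe 6,5 => slot 5
472: h=4 => slot 4
728: h=12, h2=9, probe 12,4,13 => slot 13
602: h=7, h2=11, probe 7,1 => slot 1
94: h=6, h2=15, probe 6,4,2 => slot 2
Table: [497, 602, 94, _, 472, 111, 162, 908, _, _, 681, _, 660, 728, _, _, _]

6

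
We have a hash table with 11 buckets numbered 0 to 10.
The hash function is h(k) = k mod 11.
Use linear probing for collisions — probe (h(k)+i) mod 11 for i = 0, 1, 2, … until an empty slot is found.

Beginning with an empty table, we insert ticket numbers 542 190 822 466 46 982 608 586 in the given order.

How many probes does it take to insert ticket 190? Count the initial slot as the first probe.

2

Insert 542: h=3, slot 3 empty => index 3.
Insert 190: h=3, slot 3 occupied => index 4.
Insert 822: h=8, slot 8 empty => index 8.
Insert 466: h=4, slot 4 occupied => index 5.
Insert 46: h=2, slot 2 empty => index 2.
Insert 982: h=3, slots 3,4,5 occupied => index 6.
Insert 608: h=3, slots 3,4,5,6 occupied => index 7.
Insert 586: h=3, slots 3,4,5,6,7,8 occupied => index 9.
Table: [., ., 46, 542, 190, 466, 982, 608, 822, 586, .]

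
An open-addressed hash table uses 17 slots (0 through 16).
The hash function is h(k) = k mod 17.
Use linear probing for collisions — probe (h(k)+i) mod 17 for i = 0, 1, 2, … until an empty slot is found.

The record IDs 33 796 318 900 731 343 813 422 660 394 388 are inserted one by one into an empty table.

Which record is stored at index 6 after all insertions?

33 hashes to 16; slot 16 is free -> place at 16.
796 hashes to 14; slot 14 is free -> place at 14.
318 hashes to 12; slot 12 is free -> place at 12.
900 hashes to 16; 16 taken -> place at 0.
731 hashes to 0; 0 taken -> place at 1.
343 hashes to 3; slot 3 is free -> place at 3.
813 hashes to 14; 14 taken -> place at 15.
422 hashes to 14; 14,15,16,0,1 taken -> place at 2.
660 hashes to 14; 14,15,16,0,1,2,3 taken -> place at 4.
394 hashes to 3; 3,4 taken -> place at 5.
388 hashes to 14; 14,15,16,0,1,2,3,4,5 taken -> place at 6.
Table: [900, 731, 422, 343, 660, 394, 388, _, _, _, _, _, 318, _, 796, 813, 33]

388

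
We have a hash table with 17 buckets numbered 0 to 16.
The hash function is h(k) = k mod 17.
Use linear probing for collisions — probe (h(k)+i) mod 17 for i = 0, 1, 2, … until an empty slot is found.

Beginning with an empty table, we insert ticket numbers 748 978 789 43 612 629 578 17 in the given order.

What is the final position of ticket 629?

2

Insert 748: h=0, slot 0 empty → index 0.
Insert 978: h=9, slot 9 empty → index 9.
Insert 789: h=7, slot 7 empty → index 7.
Insert 43: h=9, slot 9 occupied → index 10.
Insert 612: h=0, slot 0 occupied → index 1.
Insert 629: h=0, slots 0,1 occupied → index 2.
Insert 578: h=0, slots 0,1,2 occupied → index 3.
Insert 17: h=0, slots 0,1,2,3 occupied → index 4.
Table: [748, 612, 629, 578, 17, _, _, 789, _, 978, 43, _, _, _, _, _, _]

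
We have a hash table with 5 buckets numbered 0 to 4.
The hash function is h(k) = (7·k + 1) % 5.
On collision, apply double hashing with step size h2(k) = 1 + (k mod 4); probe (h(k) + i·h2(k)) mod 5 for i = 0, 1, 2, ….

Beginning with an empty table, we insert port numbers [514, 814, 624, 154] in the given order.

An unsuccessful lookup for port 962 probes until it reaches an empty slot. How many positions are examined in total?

Insert 514: h=4, slot 4 empty => index 4.
Insert 814: h=4, h2=3, slot 4 occupied => index 2.
Insert 624: h=4, h2=1, slot 4 occupied => index 0.
Insert 154: h=4, h2=3, slots 4,2,0 occupied => index 3.
Table: [624, ., 814, 154, 514]
Lookup 962: h=0, h2=3, probe 0,3,1 → slot 1 empty, not found.

3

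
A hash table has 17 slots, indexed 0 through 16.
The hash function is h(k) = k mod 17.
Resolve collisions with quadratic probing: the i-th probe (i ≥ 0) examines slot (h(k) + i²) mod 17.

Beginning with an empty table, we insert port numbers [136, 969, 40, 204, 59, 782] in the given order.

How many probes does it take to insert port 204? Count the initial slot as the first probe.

Insert 136: h=0, slot 0 empty => index 0.
Insert 969: h=0, slot 0 occupied => index 1.
Insert 40: h=6, slot 6 empty => index 6.
Insert 204: h=0, slots 0,1 occupied => index 4.
Insert 59: h=8, slot 8 empty => index 8.
Insert 782: h=0, slots 0,1,4 occupied => index 9.
Table: [136, 969, ., ., 204, ., 40, ., 59, 782, ., ., ., ., ., ., .]

3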